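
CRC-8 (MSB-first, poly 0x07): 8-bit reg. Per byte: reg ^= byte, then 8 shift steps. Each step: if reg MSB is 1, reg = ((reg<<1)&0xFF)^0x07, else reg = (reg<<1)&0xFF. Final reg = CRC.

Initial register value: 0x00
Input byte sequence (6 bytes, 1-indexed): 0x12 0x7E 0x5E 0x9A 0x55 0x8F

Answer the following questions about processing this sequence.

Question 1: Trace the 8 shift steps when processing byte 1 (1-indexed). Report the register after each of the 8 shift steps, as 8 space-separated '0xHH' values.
Register before byte 1: 0x00
After XOR with byte 0x12: 0x12

Answer: 0x24 0x48 0x90 0x27 0x4E 0x9C 0x3F 0x7E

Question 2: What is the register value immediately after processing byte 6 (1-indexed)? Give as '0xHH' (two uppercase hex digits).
After byte 1 (0x12): reg=0x7E
After byte 2 (0x7E): reg=0x00
After byte 3 (0x5E): reg=0x9D
After byte 4 (0x9A): reg=0x15
After byte 5 (0x55): reg=0xC7
After byte 6 (0x8F): reg=0xFF

Answer: 0xFF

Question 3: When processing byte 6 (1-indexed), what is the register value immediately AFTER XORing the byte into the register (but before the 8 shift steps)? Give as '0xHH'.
Answer: 0x48

Derivation:
Register before byte 6: 0xC7
Byte 6: 0x8F
0xC7 XOR 0x8F = 0x48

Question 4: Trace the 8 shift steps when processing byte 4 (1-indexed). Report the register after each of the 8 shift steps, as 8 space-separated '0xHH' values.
After byte 1 (0x12): reg=0x7E
After byte 2 (0x7E): reg=0x00
After byte 3 (0x5E): reg=0x9D
Register before byte 4: 0x9D
After XOR with byte 0x9A: 0x07

Answer: 0x0E 0x1C 0x38 0x70 0xE0 0xC7 0x89 0x15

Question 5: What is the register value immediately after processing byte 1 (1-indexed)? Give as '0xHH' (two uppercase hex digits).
Answer: 0x7E

Derivation:
After byte 1 (0x12): reg=0x7E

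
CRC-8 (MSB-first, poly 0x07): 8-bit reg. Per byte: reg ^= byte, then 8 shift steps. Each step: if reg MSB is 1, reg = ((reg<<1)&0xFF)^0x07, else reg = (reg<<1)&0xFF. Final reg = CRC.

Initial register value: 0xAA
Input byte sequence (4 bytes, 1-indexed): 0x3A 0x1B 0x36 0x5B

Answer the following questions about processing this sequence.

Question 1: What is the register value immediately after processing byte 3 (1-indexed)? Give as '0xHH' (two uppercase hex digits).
Answer: 0xEB

Derivation:
After byte 1 (0x3A): reg=0xF9
After byte 2 (0x1B): reg=0xA0
After byte 3 (0x36): reg=0xEB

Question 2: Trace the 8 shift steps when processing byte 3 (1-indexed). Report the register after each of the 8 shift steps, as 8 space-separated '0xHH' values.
Answer: 0x2B 0x56 0xAC 0x5F 0xBE 0x7B 0xF6 0xEB

Derivation:
After byte 1 (0x3A): reg=0xF9
After byte 2 (0x1B): reg=0xA0
Register before byte 3: 0xA0
After XOR with byte 0x36: 0x96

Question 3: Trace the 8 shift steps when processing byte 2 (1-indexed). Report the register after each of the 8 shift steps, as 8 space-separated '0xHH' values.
Answer: 0xC3 0x81 0x05 0x0A 0x14 0x28 0x50 0xA0

Derivation:
After byte 1 (0x3A): reg=0xF9
Register before byte 2: 0xF9
After XOR with byte 0x1B: 0xE2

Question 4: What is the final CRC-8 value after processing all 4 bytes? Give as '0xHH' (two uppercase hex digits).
After byte 1 (0x3A): reg=0xF9
After byte 2 (0x1B): reg=0xA0
After byte 3 (0x36): reg=0xEB
After byte 4 (0x5B): reg=0x19

Answer: 0x19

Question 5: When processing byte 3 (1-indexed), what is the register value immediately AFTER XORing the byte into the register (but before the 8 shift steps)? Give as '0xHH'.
Register before byte 3: 0xA0
Byte 3: 0x36
0xA0 XOR 0x36 = 0x96

Answer: 0x96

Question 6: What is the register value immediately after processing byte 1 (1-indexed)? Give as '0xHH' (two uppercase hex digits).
After byte 1 (0x3A): reg=0xF9

Answer: 0xF9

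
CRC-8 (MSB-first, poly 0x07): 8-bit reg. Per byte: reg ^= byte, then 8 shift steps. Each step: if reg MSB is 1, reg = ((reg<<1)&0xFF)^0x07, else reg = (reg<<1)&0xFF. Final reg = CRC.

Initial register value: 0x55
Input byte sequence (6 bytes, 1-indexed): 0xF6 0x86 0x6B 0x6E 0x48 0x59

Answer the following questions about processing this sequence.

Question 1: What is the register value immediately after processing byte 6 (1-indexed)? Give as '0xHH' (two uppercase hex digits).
After byte 1 (0xF6): reg=0x60
After byte 2 (0x86): reg=0xBC
After byte 3 (0x6B): reg=0x2B
After byte 4 (0x6E): reg=0xDC
After byte 5 (0x48): reg=0xE5
After byte 6 (0x59): reg=0x3D

Answer: 0x3D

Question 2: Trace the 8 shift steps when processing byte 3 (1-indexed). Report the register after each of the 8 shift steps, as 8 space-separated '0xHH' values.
After byte 1 (0xF6): reg=0x60
After byte 2 (0x86): reg=0xBC
Register before byte 3: 0xBC
After XOR with byte 0x6B: 0xD7

Answer: 0xA9 0x55 0xAA 0x53 0xA6 0x4B 0x96 0x2B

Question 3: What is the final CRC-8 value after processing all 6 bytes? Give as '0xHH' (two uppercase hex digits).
After byte 1 (0xF6): reg=0x60
After byte 2 (0x86): reg=0xBC
After byte 3 (0x6B): reg=0x2B
After byte 4 (0x6E): reg=0xDC
After byte 5 (0x48): reg=0xE5
After byte 6 (0x59): reg=0x3D

Answer: 0x3D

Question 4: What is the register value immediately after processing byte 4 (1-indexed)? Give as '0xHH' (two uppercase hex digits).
Answer: 0xDC

Derivation:
After byte 1 (0xF6): reg=0x60
After byte 2 (0x86): reg=0xBC
After byte 3 (0x6B): reg=0x2B
After byte 4 (0x6E): reg=0xDC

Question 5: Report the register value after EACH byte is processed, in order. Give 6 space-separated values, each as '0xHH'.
0x60 0xBC 0x2B 0xDC 0xE5 0x3D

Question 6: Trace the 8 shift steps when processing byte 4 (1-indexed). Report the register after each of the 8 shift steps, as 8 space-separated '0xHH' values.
Answer: 0x8A 0x13 0x26 0x4C 0x98 0x37 0x6E 0xDC

Derivation:
After byte 1 (0xF6): reg=0x60
After byte 2 (0x86): reg=0xBC
After byte 3 (0x6B): reg=0x2B
Register before byte 4: 0x2B
After XOR with byte 0x6E: 0x45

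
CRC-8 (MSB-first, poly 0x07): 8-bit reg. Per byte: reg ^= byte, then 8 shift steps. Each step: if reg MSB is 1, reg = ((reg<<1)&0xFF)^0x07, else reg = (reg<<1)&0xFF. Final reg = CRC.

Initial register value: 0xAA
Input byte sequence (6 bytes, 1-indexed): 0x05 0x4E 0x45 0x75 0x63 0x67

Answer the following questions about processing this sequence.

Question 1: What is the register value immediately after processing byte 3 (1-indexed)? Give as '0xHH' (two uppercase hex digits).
Answer: 0x5E

Derivation:
After byte 1 (0x05): reg=0x44
After byte 2 (0x4E): reg=0x36
After byte 3 (0x45): reg=0x5E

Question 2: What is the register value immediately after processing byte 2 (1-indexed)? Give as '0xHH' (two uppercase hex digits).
After byte 1 (0x05): reg=0x44
After byte 2 (0x4E): reg=0x36

Answer: 0x36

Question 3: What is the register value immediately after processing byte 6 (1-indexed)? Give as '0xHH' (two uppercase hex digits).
Answer: 0x57

Derivation:
After byte 1 (0x05): reg=0x44
After byte 2 (0x4E): reg=0x36
After byte 3 (0x45): reg=0x5E
After byte 4 (0x75): reg=0xD1
After byte 5 (0x63): reg=0x17
After byte 6 (0x67): reg=0x57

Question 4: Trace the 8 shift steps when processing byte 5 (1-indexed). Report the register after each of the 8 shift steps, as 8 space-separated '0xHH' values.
After byte 1 (0x05): reg=0x44
After byte 2 (0x4E): reg=0x36
After byte 3 (0x45): reg=0x5E
After byte 4 (0x75): reg=0xD1
Register before byte 5: 0xD1
After XOR with byte 0x63: 0xB2

Answer: 0x63 0xC6 0x8B 0x11 0x22 0x44 0x88 0x17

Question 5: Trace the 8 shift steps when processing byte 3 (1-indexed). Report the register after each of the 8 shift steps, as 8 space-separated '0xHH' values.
Answer: 0xE6 0xCB 0x91 0x25 0x4A 0x94 0x2F 0x5E

Derivation:
After byte 1 (0x05): reg=0x44
After byte 2 (0x4E): reg=0x36
Register before byte 3: 0x36
After XOR with byte 0x45: 0x73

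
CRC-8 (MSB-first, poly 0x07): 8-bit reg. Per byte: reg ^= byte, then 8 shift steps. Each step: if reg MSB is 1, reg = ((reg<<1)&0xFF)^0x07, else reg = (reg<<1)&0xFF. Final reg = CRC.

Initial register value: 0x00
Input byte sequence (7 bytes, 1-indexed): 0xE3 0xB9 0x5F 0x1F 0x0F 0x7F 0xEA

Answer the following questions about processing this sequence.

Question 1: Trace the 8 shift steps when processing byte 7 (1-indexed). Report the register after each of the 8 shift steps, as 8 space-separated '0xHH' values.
Answer: 0xF7 0xE9 0xD5 0xAD 0x5D 0xBA 0x73 0xE6

Derivation:
After byte 1 (0xE3): reg=0xA7
After byte 2 (0xB9): reg=0x5A
After byte 3 (0x5F): reg=0x1B
After byte 4 (0x1F): reg=0x1C
After byte 5 (0x0F): reg=0x79
After byte 6 (0x7F): reg=0x12
Register before byte 7: 0x12
After XOR with byte 0xEA: 0xF8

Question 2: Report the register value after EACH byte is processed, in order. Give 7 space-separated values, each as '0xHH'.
0xA7 0x5A 0x1B 0x1C 0x79 0x12 0xE6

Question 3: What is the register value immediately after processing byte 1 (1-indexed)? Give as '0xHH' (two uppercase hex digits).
Answer: 0xA7

Derivation:
After byte 1 (0xE3): reg=0xA7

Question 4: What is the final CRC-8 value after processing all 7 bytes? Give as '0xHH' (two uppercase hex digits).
After byte 1 (0xE3): reg=0xA7
After byte 2 (0xB9): reg=0x5A
After byte 3 (0x5F): reg=0x1B
After byte 4 (0x1F): reg=0x1C
After byte 5 (0x0F): reg=0x79
After byte 6 (0x7F): reg=0x12
After byte 7 (0xEA): reg=0xE6

Answer: 0xE6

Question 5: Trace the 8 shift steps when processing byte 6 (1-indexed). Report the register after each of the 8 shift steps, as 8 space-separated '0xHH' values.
Answer: 0x0C 0x18 0x30 0x60 0xC0 0x87 0x09 0x12

Derivation:
After byte 1 (0xE3): reg=0xA7
After byte 2 (0xB9): reg=0x5A
After byte 3 (0x5F): reg=0x1B
After byte 4 (0x1F): reg=0x1C
After byte 5 (0x0F): reg=0x79
Register before byte 6: 0x79
After XOR with byte 0x7F: 0x06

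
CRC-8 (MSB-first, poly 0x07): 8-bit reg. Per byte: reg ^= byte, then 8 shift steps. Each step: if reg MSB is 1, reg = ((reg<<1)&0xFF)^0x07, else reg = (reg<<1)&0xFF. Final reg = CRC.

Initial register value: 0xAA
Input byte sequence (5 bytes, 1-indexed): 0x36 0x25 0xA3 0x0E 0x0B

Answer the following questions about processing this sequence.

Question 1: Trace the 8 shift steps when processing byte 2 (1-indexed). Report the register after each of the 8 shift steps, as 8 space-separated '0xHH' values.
Answer: 0xF7 0xE9 0xD5 0xAD 0x5D 0xBA 0x73 0xE6

Derivation:
After byte 1 (0x36): reg=0xDD
Register before byte 2: 0xDD
After XOR with byte 0x25: 0xF8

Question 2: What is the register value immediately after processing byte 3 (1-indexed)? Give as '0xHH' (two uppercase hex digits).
Answer: 0xDC

Derivation:
After byte 1 (0x36): reg=0xDD
After byte 2 (0x25): reg=0xE6
After byte 3 (0xA3): reg=0xDC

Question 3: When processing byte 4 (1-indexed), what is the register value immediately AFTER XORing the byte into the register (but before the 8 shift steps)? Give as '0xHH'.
Answer: 0xD2

Derivation:
Register before byte 4: 0xDC
Byte 4: 0x0E
0xDC XOR 0x0E = 0xD2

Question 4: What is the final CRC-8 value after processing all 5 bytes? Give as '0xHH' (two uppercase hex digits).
Answer: 0xA1

Derivation:
After byte 1 (0x36): reg=0xDD
After byte 2 (0x25): reg=0xE6
After byte 3 (0xA3): reg=0xDC
After byte 4 (0x0E): reg=0x30
After byte 5 (0x0B): reg=0xA1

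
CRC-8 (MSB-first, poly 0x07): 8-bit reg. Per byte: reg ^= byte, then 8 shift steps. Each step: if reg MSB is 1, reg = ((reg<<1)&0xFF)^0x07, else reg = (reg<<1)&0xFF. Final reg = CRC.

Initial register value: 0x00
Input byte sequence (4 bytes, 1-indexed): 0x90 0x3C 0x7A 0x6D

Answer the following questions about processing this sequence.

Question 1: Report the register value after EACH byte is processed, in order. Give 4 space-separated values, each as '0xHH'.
0xF9 0x55 0xCD 0x69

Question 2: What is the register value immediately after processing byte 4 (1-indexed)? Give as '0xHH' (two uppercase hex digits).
Answer: 0x69

Derivation:
After byte 1 (0x90): reg=0xF9
After byte 2 (0x3C): reg=0x55
After byte 3 (0x7A): reg=0xCD
After byte 4 (0x6D): reg=0x69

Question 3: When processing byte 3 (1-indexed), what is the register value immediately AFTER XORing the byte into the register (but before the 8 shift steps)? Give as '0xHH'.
Answer: 0x2F

Derivation:
Register before byte 3: 0x55
Byte 3: 0x7A
0x55 XOR 0x7A = 0x2F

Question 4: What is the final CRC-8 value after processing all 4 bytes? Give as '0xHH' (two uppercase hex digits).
Answer: 0x69

Derivation:
After byte 1 (0x90): reg=0xF9
After byte 2 (0x3C): reg=0x55
After byte 3 (0x7A): reg=0xCD
After byte 4 (0x6D): reg=0x69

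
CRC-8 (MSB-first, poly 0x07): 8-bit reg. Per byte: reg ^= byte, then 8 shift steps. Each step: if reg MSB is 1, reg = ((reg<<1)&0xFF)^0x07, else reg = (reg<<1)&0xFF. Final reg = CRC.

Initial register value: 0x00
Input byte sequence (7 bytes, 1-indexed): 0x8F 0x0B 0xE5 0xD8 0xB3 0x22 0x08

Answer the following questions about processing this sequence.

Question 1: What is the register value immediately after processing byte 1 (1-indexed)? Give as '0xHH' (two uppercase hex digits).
Answer: 0xA4

Derivation:
After byte 1 (0x8F): reg=0xA4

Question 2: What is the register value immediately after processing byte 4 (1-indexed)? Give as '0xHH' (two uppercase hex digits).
After byte 1 (0x8F): reg=0xA4
After byte 2 (0x0B): reg=0x44
After byte 3 (0xE5): reg=0x6E
After byte 4 (0xD8): reg=0x0B

Answer: 0x0B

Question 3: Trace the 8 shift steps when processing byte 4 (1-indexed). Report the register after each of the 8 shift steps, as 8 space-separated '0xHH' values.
Answer: 0x6B 0xD6 0xAB 0x51 0xA2 0x43 0x86 0x0B

Derivation:
After byte 1 (0x8F): reg=0xA4
After byte 2 (0x0B): reg=0x44
After byte 3 (0xE5): reg=0x6E
Register before byte 4: 0x6E
After XOR with byte 0xD8: 0xB6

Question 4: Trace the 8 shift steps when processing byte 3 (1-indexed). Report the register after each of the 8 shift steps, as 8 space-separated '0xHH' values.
After byte 1 (0x8F): reg=0xA4
After byte 2 (0x0B): reg=0x44
Register before byte 3: 0x44
After XOR with byte 0xE5: 0xA1

Answer: 0x45 0x8A 0x13 0x26 0x4C 0x98 0x37 0x6E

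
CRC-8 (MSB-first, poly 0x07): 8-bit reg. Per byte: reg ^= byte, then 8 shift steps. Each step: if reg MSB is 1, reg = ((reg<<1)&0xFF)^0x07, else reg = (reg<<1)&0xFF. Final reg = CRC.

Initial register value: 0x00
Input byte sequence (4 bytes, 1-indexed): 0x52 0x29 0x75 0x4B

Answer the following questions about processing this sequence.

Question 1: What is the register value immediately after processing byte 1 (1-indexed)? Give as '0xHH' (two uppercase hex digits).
After byte 1 (0x52): reg=0xB9

Answer: 0xB9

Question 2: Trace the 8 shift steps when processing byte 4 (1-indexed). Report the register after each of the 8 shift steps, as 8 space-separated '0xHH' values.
After byte 1 (0x52): reg=0xB9
After byte 2 (0x29): reg=0xF9
After byte 3 (0x75): reg=0xAD
Register before byte 4: 0xAD
After XOR with byte 0x4B: 0xE6

Answer: 0xCB 0x91 0x25 0x4A 0x94 0x2F 0x5E 0xBC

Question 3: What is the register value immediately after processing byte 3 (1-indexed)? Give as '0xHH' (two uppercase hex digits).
Answer: 0xAD

Derivation:
After byte 1 (0x52): reg=0xB9
After byte 2 (0x29): reg=0xF9
After byte 3 (0x75): reg=0xAD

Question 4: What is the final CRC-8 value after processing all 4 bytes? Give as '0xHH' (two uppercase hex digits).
After byte 1 (0x52): reg=0xB9
After byte 2 (0x29): reg=0xF9
After byte 3 (0x75): reg=0xAD
After byte 4 (0x4B): reg=0xBC

Answer: 0xBC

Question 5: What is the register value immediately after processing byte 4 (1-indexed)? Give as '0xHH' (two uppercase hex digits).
Answer: 0xBC

Derivation:
After byte 1 (0x52): reg=0xB9
After byte 2 (0x29): reg=0xF9
After byte 3 (0x75): reg=0xAD
After byte 4 (0x4B): reg=0xBC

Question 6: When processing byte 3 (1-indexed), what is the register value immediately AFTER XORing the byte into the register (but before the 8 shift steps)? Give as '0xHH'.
Answer: 0x8C

Derivation:
Register before byte 3: 0xF9
Byte 3: 0x75
0xF9 XOR 0x75 = 0x8C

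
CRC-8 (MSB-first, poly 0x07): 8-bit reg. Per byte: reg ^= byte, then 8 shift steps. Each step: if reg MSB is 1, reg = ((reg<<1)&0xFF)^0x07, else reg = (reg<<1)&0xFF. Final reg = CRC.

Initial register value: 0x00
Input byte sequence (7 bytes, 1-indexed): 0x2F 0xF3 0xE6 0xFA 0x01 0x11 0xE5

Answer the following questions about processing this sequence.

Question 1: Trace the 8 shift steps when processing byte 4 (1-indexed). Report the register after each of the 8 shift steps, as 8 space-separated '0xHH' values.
After byte 1 (0x2F): reg=0xCD
After byte 2 (0xF3): reg=0xBA
After byte 3 (0xE6): reg=0x93
Register before byte 4: 0x93
After XOR with byte 0xFA: 0x69

Answer: 0xD2 0xA3 0x41 0x82 0x03 0x06 0x0C 0x18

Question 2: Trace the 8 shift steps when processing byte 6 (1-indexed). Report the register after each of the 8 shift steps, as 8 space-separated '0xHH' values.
Answer: 0xBC 0x7F 0xFE 0xFB 0xF1 0xE5 0xCD 0x9D

Derivation:
After byte 1 (0x2F): reg=0xCD
After byte 2 (0xF3): reg=0xBA
After byte 3 (0xE6): reg=0x93
After byte 4 (0xFA): reg=0x18
After byte 5 (0x01): reg=0x4F
Register before byte 6: 0x4F
After XOR with byte 0x11: 0x5E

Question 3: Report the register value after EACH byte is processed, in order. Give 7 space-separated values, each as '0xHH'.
0xCD 0xBA 0x93 0x18 0x4F 0x9D 0x6F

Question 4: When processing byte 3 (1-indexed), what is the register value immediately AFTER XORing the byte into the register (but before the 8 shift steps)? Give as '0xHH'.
Register before byte 3: 0xBA
Byte 3: 0xE6
0xBA XOR 0xE6 = 0x5C

Answer: 0x5C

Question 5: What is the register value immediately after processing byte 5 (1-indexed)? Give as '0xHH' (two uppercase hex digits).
Answer: 0x4F

Derivation:
After byte 1 (0x2F): reg=0xCD
After byte 2 (0xF3): reg=0xBA
After byte 3 (0xE6): reg=0x93
After byte 4 (0xFA): reg=0x18
After byte 5 (0x01): reg=0x4F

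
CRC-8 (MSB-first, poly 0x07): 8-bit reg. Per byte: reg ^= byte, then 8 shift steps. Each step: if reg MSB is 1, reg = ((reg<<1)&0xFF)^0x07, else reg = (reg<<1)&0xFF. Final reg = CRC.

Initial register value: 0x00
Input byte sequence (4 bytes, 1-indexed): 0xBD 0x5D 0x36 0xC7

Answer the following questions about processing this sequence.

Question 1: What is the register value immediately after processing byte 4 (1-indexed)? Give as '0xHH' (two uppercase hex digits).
After byte 1 (0xBD): reg=0x3A
After byte 2 (0x5D): reg=0x32
After byte 3 (0x36): reg=0x1C
After byte 4 (0xC7): reg=0x0F

Answer: 0x0F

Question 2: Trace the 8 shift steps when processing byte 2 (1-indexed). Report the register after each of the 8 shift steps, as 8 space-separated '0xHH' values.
Answer: 0xCE 0x9B 0x31 0x62 0xC4 0x8F 0x19 0x32

Derivation:
After byte 1 (0xBD): reg=0x3A
Register before byte 2: 0x3A
After XOR with byte 0x5D: 0x67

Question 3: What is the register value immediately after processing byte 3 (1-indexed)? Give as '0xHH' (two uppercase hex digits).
After byte 1 (0xBD): reg=0x3A
After byte 2 (0x5D): reg=0x32
After byte 3 (0x36): reg=0x1C

Answer: 0x1C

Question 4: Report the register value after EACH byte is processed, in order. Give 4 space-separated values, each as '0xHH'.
0x3A 0x32 0x1C 0x0F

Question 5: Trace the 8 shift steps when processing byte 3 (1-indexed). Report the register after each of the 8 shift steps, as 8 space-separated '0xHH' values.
Answer: 0x08 0x10 0x20 0x40 0x80 0x07 0x0E 0x1C

Derivation:
After byte 1 (0xBD): reg=0x3A
After byte 2 (0x5D): reg=0x32
Register before byte 3: 0x32
After XOR with byte 0x36: 0x04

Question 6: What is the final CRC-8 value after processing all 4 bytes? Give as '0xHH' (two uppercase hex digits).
After byte 1 (0xBD): reg=0x3A
After byte 2 (0x5D): reg=0x32
After byte 3 (0x36): reg=0x1C
After byte 4 (0xC7): reg=0x0F

Answer: 0x0F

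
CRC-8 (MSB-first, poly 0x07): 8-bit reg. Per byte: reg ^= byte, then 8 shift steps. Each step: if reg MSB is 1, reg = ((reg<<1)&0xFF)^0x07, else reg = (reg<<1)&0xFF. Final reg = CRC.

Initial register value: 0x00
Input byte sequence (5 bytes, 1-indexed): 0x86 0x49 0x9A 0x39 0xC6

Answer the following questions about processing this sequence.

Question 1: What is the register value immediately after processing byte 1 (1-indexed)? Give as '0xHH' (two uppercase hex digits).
After byte 1 (0x86): reg=0x9B

Answer: 0x9B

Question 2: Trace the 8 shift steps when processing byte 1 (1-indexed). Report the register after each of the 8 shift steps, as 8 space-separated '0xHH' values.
Answer: 0x0B 0x16 0x2C 0x58 0xB0 0x67 0xCE 0x9B

Derivation:
Register before byte 1: 0x00
After XOR with byte 0x86: 0x86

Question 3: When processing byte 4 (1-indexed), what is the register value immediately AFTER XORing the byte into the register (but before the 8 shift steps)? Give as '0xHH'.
Register before byte 4: 0x5F
Byte 4: 0x39
0x5F XOR 0x39 = 0x66

Answer: 0x66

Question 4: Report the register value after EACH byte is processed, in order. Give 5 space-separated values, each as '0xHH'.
0x9B 0x30 0x5F 0x35 0xD7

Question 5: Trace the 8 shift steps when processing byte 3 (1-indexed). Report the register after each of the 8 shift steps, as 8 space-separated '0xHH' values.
After byte 1 (0x86): reg=0x9B
After byte 2 (0x49): reg=0x30
Register before byte 3: 0x30
After XOR with byte 0x9A: 0xAA

Answer: 0x53 0xA6 0x4B 0x96 0x2B 0x56 0xAC 0x5F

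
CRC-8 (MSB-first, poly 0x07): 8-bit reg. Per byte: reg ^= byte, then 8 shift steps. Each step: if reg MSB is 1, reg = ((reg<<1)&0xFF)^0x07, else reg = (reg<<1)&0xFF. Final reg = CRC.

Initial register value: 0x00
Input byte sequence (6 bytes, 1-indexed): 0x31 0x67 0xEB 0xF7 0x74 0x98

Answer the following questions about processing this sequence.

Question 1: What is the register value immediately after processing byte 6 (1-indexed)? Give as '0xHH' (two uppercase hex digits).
Answer: 0xAA

Derivation:
After byte 1 (0x31): reg=0x97
After byte 2 (0x67): reg=0xDE
After byte 3 (0xEB): reg=0x8B
After byte 4 (0xF7): reg=0x73
After byte 5 (0x74): reg=0x15
After byte 6 (0x98): reg=0xAA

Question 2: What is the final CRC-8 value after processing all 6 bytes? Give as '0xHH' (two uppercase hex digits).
After byte 1 (0x31): reg=0x97
After byte 2 (0x67): reg=0xDE
After byte 3 (0xEB): reg=0x8B
After byte 4 (0xF7): reg=0x73
After byte 5 (0x74): reg=0x15
After byte 6 (0x98): reg=0xAA

Answer: 0xAA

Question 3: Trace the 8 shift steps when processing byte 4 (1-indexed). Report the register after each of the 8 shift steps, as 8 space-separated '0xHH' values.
After byte 1 (0x31): reg=0x97
After byte 2 (0x67): reg=0xDE
After byte 3 (0xEB): reg=0x8B
Register before byte 4: 0x8B
After XOR with byte 0xF7: 0x7C

Answer: 0xF8 0xF7 0xE9 0xD5 0xAD 0x5D 0xBA 0x73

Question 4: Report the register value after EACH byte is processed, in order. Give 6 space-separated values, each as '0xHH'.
0x97 0xDE 0x8B 0x73 0x15 0xAA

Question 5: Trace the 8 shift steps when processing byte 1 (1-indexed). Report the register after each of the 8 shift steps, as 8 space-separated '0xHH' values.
Answer: 0x62 0xC4 0x8F 0x19 0x32 0x64 0xC8 0x97

Derivation:
Register before byte 1: 0x00
After XOR with byte 0x31: 0x31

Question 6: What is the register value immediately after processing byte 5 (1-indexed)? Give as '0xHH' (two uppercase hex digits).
Answer: 0x15

Derivation:
After byte 1 (0x31): reg=0x97
After byte 2 (0x67): reg=0xDE
After byte 3 (0xEB): reg=0x8B
After byte 4 (0xF7): reg=0x73
After byte 5 (0x74): reg=0x15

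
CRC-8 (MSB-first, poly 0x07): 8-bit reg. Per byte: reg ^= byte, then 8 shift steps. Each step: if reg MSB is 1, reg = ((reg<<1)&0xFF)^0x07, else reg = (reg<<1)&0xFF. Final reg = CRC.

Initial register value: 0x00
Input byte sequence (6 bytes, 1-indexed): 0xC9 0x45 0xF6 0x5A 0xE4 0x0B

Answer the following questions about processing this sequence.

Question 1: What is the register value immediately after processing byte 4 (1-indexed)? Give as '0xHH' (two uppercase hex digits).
Answer: 0xA1

Derivation:
After byte 1 (0xC9): reg=0x71
After byte 2 (0x45): reg=0x8C
After byte 3 (0xF6): reg=0x61
After byte 4 (0x5A): reg=0xA1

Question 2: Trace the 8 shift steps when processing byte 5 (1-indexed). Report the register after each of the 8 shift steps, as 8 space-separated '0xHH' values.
After byte 1 (0xC9): reg=0x71
After byte 2 (0x45): reg=0x8C
After byte 3 (0xF6): reg=0x61
After byte 4 (0x5A): reg=0xA1
Register before byte 5: 0xA1
After XOR with byte 0xE4: 0x45

Answer: 0x8A 0x13 0x26 0x4C 0x98 0x37 0x6E 0xDC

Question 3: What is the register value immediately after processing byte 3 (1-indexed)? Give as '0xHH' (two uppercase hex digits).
Answer: 0x61

Derivation:
After byte 1 (0xC9): reg=0x71
After byte 2 (0x45): reg=0x8C
After byte 3 (0xF6): reg=0x61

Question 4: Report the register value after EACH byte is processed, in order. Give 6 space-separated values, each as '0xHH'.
0x71 0x8C 0x61 0xA1 0xDC 0x2B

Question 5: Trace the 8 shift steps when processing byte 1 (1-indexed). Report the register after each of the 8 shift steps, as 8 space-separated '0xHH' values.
Register before byte 1: 0x00
After XOR with byte 0xC9: 0xC9

Answer: 0x95 0x2D 0x5A 0xB4 0x6F 0xDE 0xBB 0x71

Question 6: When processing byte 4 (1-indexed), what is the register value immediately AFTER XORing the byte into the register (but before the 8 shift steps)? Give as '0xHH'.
Answer: 0x3B

Derivation:
Register before byte 4: 0x61
Byte 4: 0x5A
0x61 XOR 0x5A = 0x3B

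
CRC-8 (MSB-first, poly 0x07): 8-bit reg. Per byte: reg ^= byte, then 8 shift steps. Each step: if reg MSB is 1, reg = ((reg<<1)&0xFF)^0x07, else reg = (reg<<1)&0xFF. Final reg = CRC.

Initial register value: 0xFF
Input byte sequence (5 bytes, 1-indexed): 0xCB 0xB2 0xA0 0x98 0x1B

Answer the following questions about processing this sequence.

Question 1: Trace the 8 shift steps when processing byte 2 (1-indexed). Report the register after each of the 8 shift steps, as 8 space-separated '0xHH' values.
After byte 1 (0xCB): reg=0x8C
Register before byte 2: 0x8C
After XOR with byte 0xB2: 0x3E

Answer: 0x7C 0xF8 0xF7 0xE9 0xD5 0xAD 0x5D 0xBA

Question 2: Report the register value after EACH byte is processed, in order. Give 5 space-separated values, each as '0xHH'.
0x8C 0xBA 0x46 0x14 0x2D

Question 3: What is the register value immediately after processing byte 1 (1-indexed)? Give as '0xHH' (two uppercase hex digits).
Answer: 0x8C

Derivation:
After byte 1 (0xCB): reg=0x8C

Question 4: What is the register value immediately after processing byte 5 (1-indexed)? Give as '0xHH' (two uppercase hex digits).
Answer: 0x2D

Derivation:
After byte 1 (0xCB): reg=0x8C
After byte 2 (0xB2): reg=0xBA
After byte 3 (0xA0): reg=0x46
After byte 4 (0x98): reg=0x14
After byte 5 (0x1B): reg=0x2D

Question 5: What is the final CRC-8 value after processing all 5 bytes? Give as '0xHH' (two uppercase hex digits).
Answer: 0x2D

Derivation:
After byte 1 (0xCB): reg=0x8C
After byte 2 (0xB2): reg=0xBA
After byte 3 (0xA0): reg=0x46
After byte 4 (0x98): reg=0x14
After byte 5 (0x1B): reg=0x2D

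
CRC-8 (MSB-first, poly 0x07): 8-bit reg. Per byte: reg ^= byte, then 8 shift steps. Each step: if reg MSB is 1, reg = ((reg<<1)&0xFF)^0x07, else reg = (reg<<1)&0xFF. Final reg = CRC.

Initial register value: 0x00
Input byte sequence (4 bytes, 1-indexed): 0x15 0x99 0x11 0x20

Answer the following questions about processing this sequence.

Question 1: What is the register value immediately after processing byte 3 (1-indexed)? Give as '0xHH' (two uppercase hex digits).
Answer: 0x49

Derivation:
After byte 1 (0x15): reg=0x6B
After byte 2 (0x99): reg=0xD0
After byte 3 (0x11): reg=0x49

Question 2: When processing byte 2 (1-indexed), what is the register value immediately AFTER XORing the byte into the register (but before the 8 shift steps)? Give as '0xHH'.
Register before byte 2: 0x6B
Byte 2: 0x99
0x6B XOR 0x99 = 0xF2

Answer: 0xF2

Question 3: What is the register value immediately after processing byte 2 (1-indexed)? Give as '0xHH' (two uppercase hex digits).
After byte 1 (0x15): reg=0x6B
After byte 2 (0x99): reg=0xD0

Answer: 0xD0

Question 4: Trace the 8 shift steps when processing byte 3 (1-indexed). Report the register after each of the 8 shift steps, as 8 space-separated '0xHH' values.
Answer: 0x85 0x0D 0x1A 0x34 0x68 0xD0 0xA7 0x49

Derivation:
After byte 1 (0x15): reg=0x6B
After byte 2 (0x99): reg=0xD0
Register before byte 3: 0xD0
After XOR with byte 0x11: 0xC1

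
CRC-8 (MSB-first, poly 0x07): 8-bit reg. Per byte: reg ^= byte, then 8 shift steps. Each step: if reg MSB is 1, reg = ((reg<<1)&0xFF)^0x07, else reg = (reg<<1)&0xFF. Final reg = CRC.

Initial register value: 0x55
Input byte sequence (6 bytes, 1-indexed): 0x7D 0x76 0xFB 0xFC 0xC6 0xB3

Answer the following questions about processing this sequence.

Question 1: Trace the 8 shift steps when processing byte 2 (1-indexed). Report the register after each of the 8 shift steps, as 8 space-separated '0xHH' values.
After byte 1 (0x7D): reg=0xD8
Register before byte 2: 0xD8
After XOR with byte 0x76: 0xAE

Answer: 0x5B 0xB6 0x6B 0xD6 0xAB 0x51 0xA2 0x43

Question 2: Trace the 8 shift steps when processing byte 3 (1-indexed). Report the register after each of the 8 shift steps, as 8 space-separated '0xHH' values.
After byte 1 (0x7D): reg=0xD8
After byte 2 (0x76): reg=0x43
Register before byte 3: 0x43
After XOR with byte 0xFB: 0xB8

Answer: 0x77 0xEE 0xDB 0xB1 0x65 0xCA 0x93 0x21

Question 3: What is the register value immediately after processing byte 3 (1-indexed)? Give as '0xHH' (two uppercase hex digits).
After byte 1 (0x7D): reg=0xD8
After byte 2 (0x76): reg=0x43
After byte 3 (0xFB): reg=0x21

Answer: 0x21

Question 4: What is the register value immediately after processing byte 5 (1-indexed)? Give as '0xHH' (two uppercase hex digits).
After byte 1 (0x7D): reg=0xD8
After byte 2 (0x76): reg=0x43
After byte 3 (0xFB): reg=0x21
After byte 4 (0xFC): reg=0x1D
After byte 5 (0xC6): reg=0x0F

Answer: 0x0F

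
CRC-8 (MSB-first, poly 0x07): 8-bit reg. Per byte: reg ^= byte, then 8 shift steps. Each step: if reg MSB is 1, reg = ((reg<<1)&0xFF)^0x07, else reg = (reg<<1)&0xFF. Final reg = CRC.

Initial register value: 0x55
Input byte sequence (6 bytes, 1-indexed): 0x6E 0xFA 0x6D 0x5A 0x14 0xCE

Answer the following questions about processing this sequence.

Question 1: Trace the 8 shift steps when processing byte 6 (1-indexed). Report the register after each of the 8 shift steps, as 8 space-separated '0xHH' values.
Answer: 0x1C 0x38 0x70 0xE0 0xC7 0x89 0x15 0x2A

Derivation:
After byte 1 (0x6E): reg=0xA1
After byte 2 (0xFA): reg=0x86
After byte 3 (0x6D): reg=0x9F
After byte 4 (0x5A): reg=0x55
After byte 5 (0x14): reg=0xC0
Register before byte 6: 0xC0
After XOR with byte 0xCE: 0x0E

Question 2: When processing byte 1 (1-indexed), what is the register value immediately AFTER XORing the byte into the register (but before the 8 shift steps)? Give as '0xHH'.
Answer: 0x3B

Derivation:
Register before byte 1: 0x55
Byte 1: 0x6E
0x55 XOR 0x6E = 0x3B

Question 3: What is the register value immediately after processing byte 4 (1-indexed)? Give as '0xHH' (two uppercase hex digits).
Answer: 0x55

Derivation:
After byte 1 (0x6E): reg=0xA1
After byte 2 (0xFA): reg=0x86
After byte 3 (0x6D): reg=0x9F
After byte 4 (0x5A): reg=0x55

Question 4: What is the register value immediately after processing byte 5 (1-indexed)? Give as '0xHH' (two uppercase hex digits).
After byte 1 (0x6E): reg=0xA1
After byte 2 (0xFA): reg=0x86
After byte 3 (0x6D): reg=0x9F
After byte 4 (0x5A): reg=0x55
After byte 5 (0x14): reg=0xC0

Answer: 0xC0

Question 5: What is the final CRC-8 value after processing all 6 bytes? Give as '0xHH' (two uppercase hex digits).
Answer: 0x2A

Derivation:
After byte 1 (0x6E): reg=0xA1
After byte 2 (0xFA): reg=0x86
After byte 3 (0x6D): reg=0x9F
After byte 4 (0x5A): reg=0x55
After byte 5 (0x14): reg=0xC0
After byte 6 (0xCE): reg=0x2A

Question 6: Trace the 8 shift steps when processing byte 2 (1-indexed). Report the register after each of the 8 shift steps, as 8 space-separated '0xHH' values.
After byte 1 (0x6E): reg=0xA1
Register before byte 2: 0xA1
After XOR with byte 0xFA: 0x5B

Answer: 0xB6 0x6B 0xD6 0xAB 0x51 0xA2 0x43 0x86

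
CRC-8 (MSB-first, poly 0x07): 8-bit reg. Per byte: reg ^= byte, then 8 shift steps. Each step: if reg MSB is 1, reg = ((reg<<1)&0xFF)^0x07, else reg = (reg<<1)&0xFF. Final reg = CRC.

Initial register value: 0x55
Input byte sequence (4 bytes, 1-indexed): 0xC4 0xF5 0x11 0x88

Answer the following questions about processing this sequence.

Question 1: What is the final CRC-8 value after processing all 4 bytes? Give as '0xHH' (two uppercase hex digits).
After byte 1 (0xC4): reg=0xFE
After byte 2 (0xF5): reg=0x31
After byte 3 (0x11): reg=0xE0
After byte 4 (0x88): reg=0x1F

Answer: 0x1F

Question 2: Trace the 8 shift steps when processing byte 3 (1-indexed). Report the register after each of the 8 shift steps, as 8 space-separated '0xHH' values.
Answer: 0x40 0x80 0x07 0x0E 0x1C 0x38 0x70 0xE0

Derivation:
After byte 1 (0xC4): reg=0xFE
After byte 2 (0xF5): reg=0x31
Register before byte 3: 0x31
After XOR with byte 0x11: 0x20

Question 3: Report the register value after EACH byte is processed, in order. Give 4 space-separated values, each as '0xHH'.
0xFE 0x31 0xE0 0x1F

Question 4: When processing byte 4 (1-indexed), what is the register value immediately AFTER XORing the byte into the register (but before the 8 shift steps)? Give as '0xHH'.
Answer: 0x68

Derivation:
Register before byte 4: 0xE0
Byte 4: 0x88
0xE0 XOR 0x88 = 0x68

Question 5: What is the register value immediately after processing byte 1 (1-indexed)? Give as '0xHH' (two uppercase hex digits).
Answer: 0xFE

Derivation:
After byte 1 (0xC4): reg=0xFE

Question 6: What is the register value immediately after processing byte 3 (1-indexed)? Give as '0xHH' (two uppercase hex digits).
After byte 1 (0xC4): reg=0xFE
After byte 2 (0xF5): reg=0x31
After byte 3 (0x11): reg=0xE0

Answer: 0xE0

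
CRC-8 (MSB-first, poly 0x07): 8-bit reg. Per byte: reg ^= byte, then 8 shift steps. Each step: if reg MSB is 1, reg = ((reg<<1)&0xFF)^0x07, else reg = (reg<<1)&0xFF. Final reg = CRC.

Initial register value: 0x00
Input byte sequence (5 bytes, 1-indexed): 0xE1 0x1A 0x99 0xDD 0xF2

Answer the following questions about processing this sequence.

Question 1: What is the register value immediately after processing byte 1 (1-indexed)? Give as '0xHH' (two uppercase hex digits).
Answer: 0xA9

Derivation:
After byte 1 (0xE1): reg=0xA9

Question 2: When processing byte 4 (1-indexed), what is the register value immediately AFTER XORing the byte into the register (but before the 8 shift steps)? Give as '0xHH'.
Register before byte 4: 0xB6
Byte 4: 0xDD
0xB6 XOR 0xDD = 0x6B

Answer: 0x6B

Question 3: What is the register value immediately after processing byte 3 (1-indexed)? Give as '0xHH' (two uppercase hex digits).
After byte 1 (0xE1): reg=0xA9
After byte 2 (0x1A): reg=0x10
After byte 3 (0x99): reg=0xB6

Answer: 0xB6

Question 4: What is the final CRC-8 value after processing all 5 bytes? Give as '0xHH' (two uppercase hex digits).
After byte 1 (0xE1): reg=0xA9
After byte 2 (0x1A): reg=0x10
After byte 3 (0x99): reg=0xB6
After byte 4 (0xDD): reg=0x16
After byte 5 (0xF2): reg=0xB2

Answer: 0xB2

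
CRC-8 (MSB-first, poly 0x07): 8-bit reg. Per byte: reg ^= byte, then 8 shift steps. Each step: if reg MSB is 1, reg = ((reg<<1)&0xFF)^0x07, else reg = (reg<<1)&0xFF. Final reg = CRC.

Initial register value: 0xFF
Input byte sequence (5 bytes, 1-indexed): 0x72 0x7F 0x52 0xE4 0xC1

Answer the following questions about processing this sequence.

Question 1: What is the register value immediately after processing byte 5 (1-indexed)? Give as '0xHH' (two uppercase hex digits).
Answer: 0x2F

Derivation:
After byte 1 (0x72): reg=0xAA
After byte 2 (0x7F): reg=0x25
After byte 3 (0x52): reg=0x42
After byte 4 (0xE4): reg=0x7B
After byte 5 (0xC1): reg=0x2F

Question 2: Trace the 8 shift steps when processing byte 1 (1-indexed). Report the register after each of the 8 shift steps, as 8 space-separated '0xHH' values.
Register before byte 1: 0xFF
After XOR with byte 0x72: 0x8D

Answer: 0x1D 0x3A 0x74 0xE8 0xD7 0xA9 0x55 0xAA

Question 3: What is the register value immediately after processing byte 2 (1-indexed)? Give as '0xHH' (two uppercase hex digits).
After byte 1 (0x72): reg=0xAA
After byte 2 (0x7F): reg=0x25

Answer: 0x25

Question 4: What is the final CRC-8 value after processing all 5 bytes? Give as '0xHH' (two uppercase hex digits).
After byte 1 (0x72): reg=0xAA
After byte 2 (0x7F): reg=0x25
After byte 3 (0x52): reg=0x42
After byte 4 (0xE4): reg=0x7B
After byte 5 (0xC1): reg=0x2F

Answer: 0x2F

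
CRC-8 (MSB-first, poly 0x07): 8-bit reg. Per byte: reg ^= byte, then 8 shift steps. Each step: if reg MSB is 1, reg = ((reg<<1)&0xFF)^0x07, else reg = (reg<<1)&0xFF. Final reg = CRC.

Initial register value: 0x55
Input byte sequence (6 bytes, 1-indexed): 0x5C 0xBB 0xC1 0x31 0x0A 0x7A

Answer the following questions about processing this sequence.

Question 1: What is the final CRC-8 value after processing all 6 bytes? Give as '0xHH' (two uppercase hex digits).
After byte 1 (0x5C): reg=0x3F
After byte 2 (0xBB): reg=0x95
After byte 3 (0xC1): reg=0xAB
After byte 4 (0x31): reg=0xCF
After byte 5 (0x0A): reg=0x55
After byte 6 (0x7A): reg=0xCD

Answer: 0xCD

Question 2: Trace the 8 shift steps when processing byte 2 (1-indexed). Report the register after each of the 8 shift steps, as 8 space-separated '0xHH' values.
Answer: 0x0F 0x1E 0x3C 0x78 0xF0 0xE7 0xC9 0x95

Derivation:
After byte 1 (0x5C): reg=0x3F
Register before byte 2: 0x3F
After XOR with byte 0xBB: 0x84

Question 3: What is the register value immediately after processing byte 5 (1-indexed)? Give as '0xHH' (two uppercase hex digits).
After byte 1 (0x5C): reg=0x3F
After byte 2 (0xBB): reg=0x95
After byte 3 (0xC1): reg=0xAB
After byte 4 (0x31): reg=0xCF
After byte 5 (0x0A): reg=0x55

Answer: 0x55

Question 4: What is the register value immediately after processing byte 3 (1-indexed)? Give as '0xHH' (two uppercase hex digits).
After byte 1 (0x5C): reg=0x3F
After byte 2 (0xBB): reg=0x95
After byte 3 (0xC1): reg=0xAB

Answer: 0xAB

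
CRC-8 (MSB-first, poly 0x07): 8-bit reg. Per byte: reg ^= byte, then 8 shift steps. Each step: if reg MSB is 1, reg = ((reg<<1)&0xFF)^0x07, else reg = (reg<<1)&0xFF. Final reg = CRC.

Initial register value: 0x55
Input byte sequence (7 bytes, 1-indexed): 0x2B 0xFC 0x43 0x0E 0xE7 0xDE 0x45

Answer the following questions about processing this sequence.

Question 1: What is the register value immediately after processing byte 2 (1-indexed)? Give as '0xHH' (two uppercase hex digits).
Answer: 0x8E

Derivation:
After byte 1 (0x2B): reg=0x7D
After byte 2 (0xFC): reg=0x8E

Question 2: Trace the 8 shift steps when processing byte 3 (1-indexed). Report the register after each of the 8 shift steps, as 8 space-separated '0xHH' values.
After byte 1 (0x2B): reg=0x7D
After byte 2 (0xFC): reg=0x8E
Register before byte 3: 0x8E
After XOR with byte 0x43: 0xCD

Answer: 0x9D 0x3D 0x7A 0xF4 0xEF 0xD9 0xB5 0x6D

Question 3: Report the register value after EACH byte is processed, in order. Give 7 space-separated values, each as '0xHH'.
0x7D 0x8E 0x6D 0x2E 0x71 0x44 0x07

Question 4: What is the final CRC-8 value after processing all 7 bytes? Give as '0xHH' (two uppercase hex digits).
After byte 1 (0x2B): reg=0x7D
After byte 2 (0xFC): reg=0x8E
After byte 3 (0x43): reg=0x6D
After byte 4 (0x0E): reg=0x2E
After byte 5 (0xE7): reg=0x71
After byte 6 (0xDE): reg=0x44
After byte 7 (0x45): reg=0x07

Answer: 0x07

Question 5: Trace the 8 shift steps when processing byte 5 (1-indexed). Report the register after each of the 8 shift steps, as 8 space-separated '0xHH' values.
Answer: 0x95 0x2D 0x5A 0xB4 0x6F 0xDE 0xBB 0x71

Derivation:
After byte 1 (0x2B): reg=0x7D
After byte 2 (0xFC): reg=0x8E
After byte 3 (0x43): reg=0x6D
After byte 4 (0x0E): reg=0x2E
Register before byte 5: 0x2E
After XOR with byte 0xE7: 0xC9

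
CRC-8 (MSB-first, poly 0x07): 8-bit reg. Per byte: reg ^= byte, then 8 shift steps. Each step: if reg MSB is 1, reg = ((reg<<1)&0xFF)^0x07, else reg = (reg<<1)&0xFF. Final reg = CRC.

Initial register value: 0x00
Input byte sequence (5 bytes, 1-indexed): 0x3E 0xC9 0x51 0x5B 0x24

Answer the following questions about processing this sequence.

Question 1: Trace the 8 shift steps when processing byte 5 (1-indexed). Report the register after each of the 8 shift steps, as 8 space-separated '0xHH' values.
After byte 1 (0x3E): reg=0xBA
After byte 2 (0xC9): reg=0x5E
After byte 3 (0x51): reg=0x2D
After byte 4 (0x5B): reg=0x45
Register before byte 5: 0x45
After XOR with byte 0x24: 0x61

Answer: 0xC2 0x83 0x01 0x02 0x04 0x08 0x10 0x20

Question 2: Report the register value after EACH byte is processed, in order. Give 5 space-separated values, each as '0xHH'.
0xBA 0x5E 0x2D 0x45 0x20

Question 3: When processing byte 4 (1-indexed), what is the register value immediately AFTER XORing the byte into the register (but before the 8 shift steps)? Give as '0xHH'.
Answer: 0x76

Derivation:
Register before byte 4: 0x2D
Byte 4: 0x5B
0x2D XOR 0x5B = 0x76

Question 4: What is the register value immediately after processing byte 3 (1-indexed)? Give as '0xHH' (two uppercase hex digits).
Answer: 0x2D

Derivation:
After byte 1 (0x3E): reg=0xBA
After byte 2 (0xC9): reg=0x5E
After byte 3 (0x51): reg=0x2D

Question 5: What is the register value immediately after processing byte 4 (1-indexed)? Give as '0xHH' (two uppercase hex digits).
After byte 1 (0x3E): reg=0xBA
After byte 2 (0xC9): reg=0x5E
After byte 3 (0x51): reg=0x2D
After byte 4 (0x5B): reg=0x45

Answer: 0x45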